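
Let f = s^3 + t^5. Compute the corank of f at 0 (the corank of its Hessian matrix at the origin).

2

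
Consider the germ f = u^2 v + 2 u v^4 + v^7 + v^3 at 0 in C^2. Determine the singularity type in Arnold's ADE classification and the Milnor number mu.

Type D_{4}, Milnor number mu = 4.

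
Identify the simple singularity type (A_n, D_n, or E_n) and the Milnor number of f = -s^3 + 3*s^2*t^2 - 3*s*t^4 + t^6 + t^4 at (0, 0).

Type E_{6}, Milnor number mu = 6.

The Hessian of f at 0 is [[0, 0], [0, 0]] with rank 0, so corank 2. A Groebner basis of the Jacobian ideal J(f) in C{s,t} is {s^3, s^2*t, -s^2/2 + s*t^2, t^3}; counting standard monomials gives mu = 6. Corank 2; j^3 = -s^3 is a perfect cube, so E-series; the 4-jet and mu = 6 give E_6.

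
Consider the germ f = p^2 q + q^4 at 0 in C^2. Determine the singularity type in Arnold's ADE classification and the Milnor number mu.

The Hessian of f at 0 is [[0, 0], [0, 0]] with rank 0, so corank 2. A Groebner basis of the Jacobian ideal J(f) in C{p,q} is {p^3, p^2/4 + q^3, p*q}; counting standard monomials gives mu = 5. Corank 2; j^3 = p^2*q has shape L^2 M (L != M), so D-series; mu = 5 gives D_5.

Type D_{5}, Milnor number mu = 5.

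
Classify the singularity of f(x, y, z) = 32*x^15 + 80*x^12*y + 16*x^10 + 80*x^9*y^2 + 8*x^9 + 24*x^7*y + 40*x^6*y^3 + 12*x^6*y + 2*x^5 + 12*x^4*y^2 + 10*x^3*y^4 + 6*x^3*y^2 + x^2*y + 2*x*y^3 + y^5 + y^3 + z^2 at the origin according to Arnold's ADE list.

D_4

The Hessian of f at 0 is [[0, 0, 0], [0, 0, 0], [0, 0, 2]] with rank 1, so corank 2. A Groebner basis of the Jacobian ideal J(f) in C{x,y,z} is {y^3, x^2 + 3*y^2, x*y, z}; counting standard monomials gives mu = 4. Corank 2; j^3 = y*(x^2 + y^2) splits into three distinct lines over C (the quadratic factor has nonzero discriminant), so D_4.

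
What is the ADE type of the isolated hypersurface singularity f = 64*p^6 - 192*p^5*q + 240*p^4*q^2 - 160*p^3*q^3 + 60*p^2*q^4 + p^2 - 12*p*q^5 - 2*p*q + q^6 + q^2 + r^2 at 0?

A5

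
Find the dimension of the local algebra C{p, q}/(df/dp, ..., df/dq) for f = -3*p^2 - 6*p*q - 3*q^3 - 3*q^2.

2

The Hessian of f at 0 has rank 1. Corank 1: A-series; mu = 2 gives A_2.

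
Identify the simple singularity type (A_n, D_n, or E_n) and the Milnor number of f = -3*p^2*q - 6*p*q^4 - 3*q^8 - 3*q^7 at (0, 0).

The Hessian of f at 0 is [[0, 0], [0, 0]] with rank 0, so corank 2. A Groebner basis of the Jacobian ideal J(f) in C{p,q} is {p^2*q^2, 8*p^2*q + p^2 + p*q^3, p*q + q^4, p^3}; counting standard monomials gives mu = 9. Corank 2; j^3 = -3*p^2*q has shape L^2 M (L != M), so D-series; mu = 9 gives D_9.

Type D9, Milnor number mu = 9.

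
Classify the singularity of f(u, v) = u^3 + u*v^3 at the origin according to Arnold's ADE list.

E_{7}

The Hessian of f at 0 has rank 0. Corank 2; j^3 = u^3 is a perfect cube, so E-series; the 4-jet and mu = 7 give E_7.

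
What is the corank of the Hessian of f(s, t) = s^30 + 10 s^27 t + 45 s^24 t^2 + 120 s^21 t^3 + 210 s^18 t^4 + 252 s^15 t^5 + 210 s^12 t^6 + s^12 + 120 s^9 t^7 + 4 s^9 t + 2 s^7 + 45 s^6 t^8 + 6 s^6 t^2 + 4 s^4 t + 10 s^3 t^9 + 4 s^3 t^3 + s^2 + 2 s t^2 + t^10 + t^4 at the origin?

1

Hessian at 0 has rank 1.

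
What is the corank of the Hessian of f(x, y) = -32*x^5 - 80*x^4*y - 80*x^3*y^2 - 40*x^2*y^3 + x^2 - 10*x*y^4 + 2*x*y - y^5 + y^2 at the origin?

1

The Hessian at 0 is [[2, 2], [2, 2]] of rank 1; hence corank 1.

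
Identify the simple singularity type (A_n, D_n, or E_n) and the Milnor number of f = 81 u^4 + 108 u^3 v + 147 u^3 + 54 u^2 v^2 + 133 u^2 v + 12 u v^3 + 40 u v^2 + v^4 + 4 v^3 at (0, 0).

Type D5, Milnor number mu = 5.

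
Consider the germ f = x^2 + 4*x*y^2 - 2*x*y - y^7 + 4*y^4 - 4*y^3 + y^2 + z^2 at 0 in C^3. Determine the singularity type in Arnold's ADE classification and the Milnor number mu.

The Hessian of f at 0 is [[2, -2, 0], [-2, 2, 0], [0, 0, 2]] with rank 2, so corank 1. A Groebner basis of the Jacobian ideal J(f) in C{x,y,z} is {x^3 - 3*x^2*y - 3*x^2/2 + 2*x*y + x/4 - y/4, x/2 + y^2 - y/2, z}; counting standard monomials gives mu = 6. Corank 1: A-series; mu = 6 gives A_6.

Type A_{6}, Milnor number mu = 6.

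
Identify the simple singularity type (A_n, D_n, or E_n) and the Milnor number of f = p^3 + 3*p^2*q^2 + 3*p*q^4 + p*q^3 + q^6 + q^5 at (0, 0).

Type E7, Milnor number mu = 7.

The Hessian of f at 0 is [[0, 0], [0, 0]] with rank 0, so corank 2. A Groebner basis of the Jacobian ideal J(f) in C{p,q} is {-p^2 + q^4 - q^3/3, p^3, p^2*q + p^2/3 + q^3/9, p^2 + p*q^2 + q^3/3}; counting standard monomials gives mu = 7. Corank 2; j^3 = p^3 is a perfect cube, so E-series; the 4-jet and mu = 7 give E_7.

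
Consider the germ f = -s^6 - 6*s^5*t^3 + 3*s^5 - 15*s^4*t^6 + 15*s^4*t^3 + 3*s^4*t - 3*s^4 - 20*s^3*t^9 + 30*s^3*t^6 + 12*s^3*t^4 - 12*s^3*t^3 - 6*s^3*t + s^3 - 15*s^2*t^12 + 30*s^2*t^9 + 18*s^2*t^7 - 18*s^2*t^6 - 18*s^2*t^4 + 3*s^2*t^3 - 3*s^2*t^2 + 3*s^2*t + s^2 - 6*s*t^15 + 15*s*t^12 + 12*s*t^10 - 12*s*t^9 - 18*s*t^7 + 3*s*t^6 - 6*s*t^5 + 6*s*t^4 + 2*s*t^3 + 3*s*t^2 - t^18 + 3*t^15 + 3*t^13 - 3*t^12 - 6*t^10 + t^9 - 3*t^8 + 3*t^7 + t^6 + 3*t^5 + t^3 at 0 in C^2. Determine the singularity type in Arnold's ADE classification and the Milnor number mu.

The Hessian of f at 0 is [[2, 0], [0, 0]] with rank 1, so corank 1. A Groebner basis of the Jacobian ideal J(f) in C{s,t} is {t^2, s}; counting standard monomials gives mu = 2. Corank 1: A-series; mu = 2 gives A_2.

Type A_2, Milnor number mu = 2.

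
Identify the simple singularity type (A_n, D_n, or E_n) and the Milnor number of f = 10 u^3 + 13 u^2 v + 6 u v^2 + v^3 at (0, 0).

Type D_4, Milnor number mu = 4.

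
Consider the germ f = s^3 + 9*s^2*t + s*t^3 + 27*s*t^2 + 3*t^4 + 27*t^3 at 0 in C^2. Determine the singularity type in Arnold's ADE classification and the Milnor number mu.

The Hessian of f at 0 is [[0, 0], [0, 0]] with rank 0, so corank 2. A Groebner basis of the Jacobian ideal J(f) in C{s,t} is {s^3 + 9*s^2*t + 162*s^2 + 972*s*t + 1458*t^2, -9*s^2 + s*t^2 - 54*s*t - 81*t^2, 3*s^2 + 18*s*t + t^3 + 27*t^2}; counting standard monomials gives mu = 7. Corank 2; j^3 = (s + 3*t)^3 is a perfect cube, so E-series; the 4-jet and mu = 7 give E_7.

Type E7, Milnor number mu = 7.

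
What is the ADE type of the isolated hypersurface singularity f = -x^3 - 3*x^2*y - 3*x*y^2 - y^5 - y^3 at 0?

E_{8}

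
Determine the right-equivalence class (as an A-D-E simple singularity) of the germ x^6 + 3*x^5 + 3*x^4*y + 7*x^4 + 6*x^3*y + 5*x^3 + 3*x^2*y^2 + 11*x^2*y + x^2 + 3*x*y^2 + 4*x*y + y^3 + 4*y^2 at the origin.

A_2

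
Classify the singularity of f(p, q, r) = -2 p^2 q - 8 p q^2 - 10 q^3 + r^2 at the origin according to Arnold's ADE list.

The Hessian of f at 0 is [[0, 0, 0], [0, 0, 0], [0, 0, 2]] with rank 1, so corank 2. A Groebner basis of the Jacobian ideal J(f) in C{p,q,r} is {q^3, p^2 - q^2, p*q + 2*q^2, r}; counting standard monomials gives mu = 4. Corank 2; j^3 = -2*q*(p^2 + 4*p*q + 5*q^2) splits into three distinct lines over C (the quadratic factor has nonzero discriminant), so D_4.

D_4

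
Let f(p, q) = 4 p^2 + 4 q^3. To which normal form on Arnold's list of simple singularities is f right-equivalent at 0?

The Hessian of f at 0 is [[8, 0], [0, 0]] with rank 1, so corank 1. A Groebner basis of the Jacobian ideal J(f) in C{p,q} is {q^2, p}; counting standard monomials gives mu = 2. Corank 1: A-series; mu = 2 gives A_2.

A_2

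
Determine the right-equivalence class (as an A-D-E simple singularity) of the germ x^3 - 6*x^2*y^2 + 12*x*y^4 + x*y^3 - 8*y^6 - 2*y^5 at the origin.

E_{7}

The Hessian of f at 0 has rank 0. Corank 2; j^3 = x^3 is a perfect cube, so E-series; the 4-jet and mu = 7 give E_7.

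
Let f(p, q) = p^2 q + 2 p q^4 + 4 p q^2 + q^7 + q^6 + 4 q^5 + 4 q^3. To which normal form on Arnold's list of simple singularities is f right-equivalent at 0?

D_{7}

The Hessian of f at 0 has rank 0. Corank 2; j^3 = q*(p + 2*q)^2 has shape L^2 M (L != M), so D-series; mu = 7 gives D_7.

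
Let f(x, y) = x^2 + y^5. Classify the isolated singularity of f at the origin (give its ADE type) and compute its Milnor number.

Type A4, Milnor number mu = 4.

The Hessian of f at 0 has rank 1. Corank 1: A-series; mu = 4 gives A_4.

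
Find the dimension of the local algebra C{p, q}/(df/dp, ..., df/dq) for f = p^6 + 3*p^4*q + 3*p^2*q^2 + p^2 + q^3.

2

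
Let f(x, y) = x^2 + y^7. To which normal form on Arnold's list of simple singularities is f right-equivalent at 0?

A_6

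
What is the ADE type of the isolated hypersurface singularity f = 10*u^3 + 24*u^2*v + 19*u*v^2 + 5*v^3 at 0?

The Hessian of f at 0 is [[0, 0], [0, 0]] with rank 0, so corank 2. A Groebner basis of the Jacobian ideal J(f) in C{u,v} is {v^3, u^2 - v^2/6, u*v + v^2/2}; counting standard monomials gives mu = 4. Corank 2; j^3 = (u + v)*(10*u^2 + 14*u*v + 5*v^2) splits into three distinct lines over C (the quadratic factor has nonzero discriminant), so D_4.

D_{4}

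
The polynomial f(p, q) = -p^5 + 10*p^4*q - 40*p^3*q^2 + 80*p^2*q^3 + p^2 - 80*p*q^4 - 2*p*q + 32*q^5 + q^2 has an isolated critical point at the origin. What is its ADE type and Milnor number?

Type A_4, Milnor number mu = 4.

The Hessian of f at 0 is [[2, -2], [-2, 2]] with rank 1, so corank 1. A Groebner basis of the Jacobian ideal J(f) in C{p,q} is {q^4, p - q}; counting standard monomials gives mu = 4. Corank 1: A-series; mu = 4 gives A_4.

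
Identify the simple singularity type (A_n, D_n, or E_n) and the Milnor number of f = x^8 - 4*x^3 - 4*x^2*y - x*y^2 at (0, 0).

Type D9, Milnor number mu = 9.

The Hessian of f at 0 has rank 0. Corank 2; j^3 = -x*(2*x + y)^2 has shape L^2 M (L != M), so D-series; mu = 9 gives D_9.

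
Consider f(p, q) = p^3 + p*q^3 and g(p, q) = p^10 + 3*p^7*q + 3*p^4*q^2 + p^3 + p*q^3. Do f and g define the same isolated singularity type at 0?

Yes.

The Hessian of f at 0 has rank 0. Corank 2; j^3 = p^3 is a perfect cube, so E-series; the 4-jet and mu = 7 give E_7. The Hessian of g at 0 has rank 0. Corank 2; j^3 = p^3 is a perfect cube, so E-series; the 4-jet and mu = 7 give E_7. Both have type E_7, hence right-equivalent.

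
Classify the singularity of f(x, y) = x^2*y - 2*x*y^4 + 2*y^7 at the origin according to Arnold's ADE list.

D8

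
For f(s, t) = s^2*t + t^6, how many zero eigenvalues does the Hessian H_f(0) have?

Hessian at 0 has rank 0.

2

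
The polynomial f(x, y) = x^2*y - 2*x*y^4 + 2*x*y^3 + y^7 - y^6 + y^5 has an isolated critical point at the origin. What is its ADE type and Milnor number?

Type D7, Milnor number mu = 7.

The Hessian of f at 0 has rank 0. Corank 2; j^3 = x^2*y has shape L^2 M (L != M), so D-series; mu = 7 gives D_7.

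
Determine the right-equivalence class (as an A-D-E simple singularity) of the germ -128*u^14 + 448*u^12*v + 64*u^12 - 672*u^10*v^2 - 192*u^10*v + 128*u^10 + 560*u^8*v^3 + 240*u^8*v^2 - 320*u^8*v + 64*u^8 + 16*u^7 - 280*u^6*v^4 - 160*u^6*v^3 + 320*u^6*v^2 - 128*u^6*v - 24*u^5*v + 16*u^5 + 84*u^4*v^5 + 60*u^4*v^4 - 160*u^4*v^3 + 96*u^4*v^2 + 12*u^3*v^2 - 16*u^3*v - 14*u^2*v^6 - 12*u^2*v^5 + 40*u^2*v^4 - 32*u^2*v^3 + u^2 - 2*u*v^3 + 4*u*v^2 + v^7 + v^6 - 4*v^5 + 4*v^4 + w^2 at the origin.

A_6

The Hessian of f at 0 has rank 2. Corank 1: A-series; mu = 6 gives A_6.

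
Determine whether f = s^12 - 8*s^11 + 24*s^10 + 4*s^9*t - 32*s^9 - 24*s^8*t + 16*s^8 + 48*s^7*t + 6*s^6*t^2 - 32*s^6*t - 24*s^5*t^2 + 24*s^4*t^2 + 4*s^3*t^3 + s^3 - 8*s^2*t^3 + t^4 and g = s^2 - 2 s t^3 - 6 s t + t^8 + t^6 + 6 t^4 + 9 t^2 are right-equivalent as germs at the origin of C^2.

No.

The Hessian of f at 0 is [[0, 0], [0, 0]] with rank 0, so corank 2. A Groebner basis of the Jacobian ideal J(f) in C{s,t} is {t^3, s^2}; counting standard monomials gives mu = 6. Corank 2; j^3 = s^3 is a perfect cube, so E-series; the 4-jet and mu = 6 give E_6. The Hessian of g at 0 is [[2, -6], [-6, 18]] with rank 1, so corank 1. A Groebner basis of the Jacobian ideal J(g) in C{s,t} is {s^3 - 27*s*t^2 + 54*s - 162*t, s^2*t - 6*s*t^2 + 9*s - 27*t, -s + t^3 + 3*t}; counting standard monomials gives mu = 7. Corank 1: A-series; mu = 7 gives A_7. f is E_6 but g is A_7, hence not right-equivalent.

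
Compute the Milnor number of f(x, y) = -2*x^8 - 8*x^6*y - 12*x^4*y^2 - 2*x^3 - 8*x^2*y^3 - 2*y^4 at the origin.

6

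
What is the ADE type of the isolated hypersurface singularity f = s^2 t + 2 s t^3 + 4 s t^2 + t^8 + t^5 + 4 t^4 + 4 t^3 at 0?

D_9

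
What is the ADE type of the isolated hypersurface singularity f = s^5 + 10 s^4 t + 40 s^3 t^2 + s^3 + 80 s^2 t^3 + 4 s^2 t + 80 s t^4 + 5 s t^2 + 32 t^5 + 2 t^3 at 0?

The Hessian of f at 0 has rank 0. Corank 2; j^3 = (s + t)^2*(s + 2*t) has shape L^2 M (L != M), so D-series; mu = 6 gives D_6.

D6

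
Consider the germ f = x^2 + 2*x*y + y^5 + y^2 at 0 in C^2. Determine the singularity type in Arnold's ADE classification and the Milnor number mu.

The Hessian of f at 0 has rank 1. Corank 1: A-series; mu = 4 gives A_4.

Type A_4, Milnor number mu = 4.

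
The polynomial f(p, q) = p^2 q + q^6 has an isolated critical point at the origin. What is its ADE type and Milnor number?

The Hessian of f at 0 has rank 0. Corank 2; j^3 = p^2*q has shape L^2 M (L != M), so D-series; mu = 7 gives D_7.

Type D7, Milnor number mu = 7.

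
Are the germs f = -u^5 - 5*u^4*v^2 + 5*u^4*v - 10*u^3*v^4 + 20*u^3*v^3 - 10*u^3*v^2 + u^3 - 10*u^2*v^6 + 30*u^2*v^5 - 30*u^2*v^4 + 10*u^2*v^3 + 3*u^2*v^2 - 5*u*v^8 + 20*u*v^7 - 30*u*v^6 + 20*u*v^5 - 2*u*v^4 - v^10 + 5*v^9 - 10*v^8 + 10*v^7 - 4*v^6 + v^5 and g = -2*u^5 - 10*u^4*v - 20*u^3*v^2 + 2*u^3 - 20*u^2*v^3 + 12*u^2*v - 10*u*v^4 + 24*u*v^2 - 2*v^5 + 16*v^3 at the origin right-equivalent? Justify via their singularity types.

Yes.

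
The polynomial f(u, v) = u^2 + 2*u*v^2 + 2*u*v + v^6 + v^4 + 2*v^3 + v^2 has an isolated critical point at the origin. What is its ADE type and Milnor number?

The Hessian of f at 0 has rank 1. Corank 1: A-series; mu = 5 gives A_5.

Type A_5, Milnor number mu = 5.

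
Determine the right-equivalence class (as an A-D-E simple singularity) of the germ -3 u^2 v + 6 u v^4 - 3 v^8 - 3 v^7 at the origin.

The Hessian of f at 0 is [[0, 0], [0, 0]] with rank 0, so corank 2. A Groebner basis of the Jacobian ideal J(f) in C{u,v} is {u^2*v^2, -8*u^2*v - u^2 + u*v^3, -u*v + v^4, u^3}; counting standard monomials gives mu = 9. Corank 2; j^3 = -3*u^2*v has shape L^2 M (L != M), so D-series; mu = 9 gives D_9.

D9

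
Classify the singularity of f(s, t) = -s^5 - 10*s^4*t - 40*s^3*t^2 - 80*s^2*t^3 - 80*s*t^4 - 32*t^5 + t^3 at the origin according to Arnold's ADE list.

E8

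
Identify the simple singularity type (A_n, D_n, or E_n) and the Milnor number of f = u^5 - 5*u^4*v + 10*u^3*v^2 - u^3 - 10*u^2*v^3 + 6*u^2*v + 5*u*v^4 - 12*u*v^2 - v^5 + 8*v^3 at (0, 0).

Type E8, Milnor number mu = 8.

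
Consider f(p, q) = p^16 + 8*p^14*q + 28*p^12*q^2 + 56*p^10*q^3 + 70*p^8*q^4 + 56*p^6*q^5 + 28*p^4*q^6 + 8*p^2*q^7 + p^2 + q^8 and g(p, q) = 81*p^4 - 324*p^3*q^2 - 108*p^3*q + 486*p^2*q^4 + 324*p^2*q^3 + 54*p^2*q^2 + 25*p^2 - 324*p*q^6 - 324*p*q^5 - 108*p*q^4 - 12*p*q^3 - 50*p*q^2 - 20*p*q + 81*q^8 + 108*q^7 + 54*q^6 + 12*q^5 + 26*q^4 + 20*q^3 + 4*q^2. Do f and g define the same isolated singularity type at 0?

No.

The Hessian of f at 0 is [[2, 0], [0, 0]] with rank 1, so corank 1. A Groebner basis of the Jacobian ideal J(f) in C{p,q} is {q^7, p}; counting standard monomials gives mu = 7. Corank 1: A-series; mu = 7 gives A_7. The Hessian of g at 0 is [[50, -20], [-20, 8]] with rank 1, so corank 1. A Groebner basis of the Jacobian ideal J(g) in C{p,q} is {p^2 - 4*p/25 + 8*q/125, p*q - 2*p/5 + 4*q/25, -p + q^2 + 2*q/5}; counting standard monomials gives mu = 3. Corank 1: A-series; mu = 3 gives A_3. f is A_7 but g is A_3, hence not right-equivalent.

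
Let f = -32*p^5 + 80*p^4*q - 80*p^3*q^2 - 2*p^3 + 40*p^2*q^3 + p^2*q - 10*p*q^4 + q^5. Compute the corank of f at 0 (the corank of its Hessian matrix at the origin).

Hessian at 0 has rank 0.

2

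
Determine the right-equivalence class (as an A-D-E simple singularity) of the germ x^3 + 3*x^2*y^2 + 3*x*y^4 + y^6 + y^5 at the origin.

The Hessian of f at 0 is [[0, 0], [0, 0]] with rank 0, so corank 2. A Groebner basis of the Jacobian ideal J(f) in C{x,y} is {y^4, x^3, x^2/2 + x*y^2}; counting standard monomials gives mu = 8. Corank 2; j^3 = x^3 is a perfect cube, so E-series; the 5-jet and mu = 8 give E_8.

E_8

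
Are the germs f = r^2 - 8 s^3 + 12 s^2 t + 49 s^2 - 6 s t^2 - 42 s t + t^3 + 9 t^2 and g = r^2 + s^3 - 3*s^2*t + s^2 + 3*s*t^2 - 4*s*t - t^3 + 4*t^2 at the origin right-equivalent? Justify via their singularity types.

Yes.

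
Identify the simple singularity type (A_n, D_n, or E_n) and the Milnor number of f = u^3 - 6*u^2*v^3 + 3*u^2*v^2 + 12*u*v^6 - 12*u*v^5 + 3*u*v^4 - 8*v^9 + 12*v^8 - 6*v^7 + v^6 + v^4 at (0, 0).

Type E6, Milnor number mu = 6.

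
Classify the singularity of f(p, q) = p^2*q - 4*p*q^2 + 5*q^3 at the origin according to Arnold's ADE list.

D_{4}

The Hessian of f at 0 has rank 0. Corank 2; j^3 = q*(p^2 - 4*p*q + 5*q^2) splits into three distinct lines over C (the quadratic factor has nonzero discriminant), so D_4.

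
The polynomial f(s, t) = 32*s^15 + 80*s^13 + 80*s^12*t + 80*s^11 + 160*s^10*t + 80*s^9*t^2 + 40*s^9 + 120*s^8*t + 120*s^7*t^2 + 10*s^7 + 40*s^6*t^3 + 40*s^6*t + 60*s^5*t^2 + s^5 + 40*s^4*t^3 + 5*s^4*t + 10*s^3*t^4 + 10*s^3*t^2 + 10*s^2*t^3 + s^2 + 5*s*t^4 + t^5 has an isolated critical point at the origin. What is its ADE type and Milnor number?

Type A_{4}, Milnor number mu = 4.

The Hessian of f at 0 is [[2, 0], [0, 0]] with rank 1, so corank 1. A Groebner basis of the Jacobian ideal J(f) in C{s,t} is {t^4, s}; counting standard monomials gives mu = 4. Corank 1: A-series; mu = 4 gives A_4.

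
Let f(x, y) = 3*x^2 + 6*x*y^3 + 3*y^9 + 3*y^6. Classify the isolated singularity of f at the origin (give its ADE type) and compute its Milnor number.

Type A_{8}, Milnor number mu = 8.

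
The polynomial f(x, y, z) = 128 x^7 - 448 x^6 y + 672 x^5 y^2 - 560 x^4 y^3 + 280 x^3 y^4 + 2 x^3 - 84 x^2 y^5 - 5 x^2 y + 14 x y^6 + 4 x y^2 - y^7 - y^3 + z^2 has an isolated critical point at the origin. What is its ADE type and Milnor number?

The Hessian of f at 0 has rank 1. Corank 2; j^3 = (x - y)^2*(2*x - y) has shape L^2 M (L != M), so D-series; mu = 8 gives D_8.

Type D_{8}, Milnor number mu = 8.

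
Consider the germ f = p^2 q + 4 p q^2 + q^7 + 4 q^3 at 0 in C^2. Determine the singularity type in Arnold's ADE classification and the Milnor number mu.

The Hessian of f at 0 is [[0, 0], [0, 0]] with rank 0, so corank 2. A Groebner basis of the Jacobian ideal J(f) in C{p,q} is {p^2/7 + q^6 - 4*q^2/7, p^3 + 8*q^3, p*q + 2*q^2}; counting standard monomials gives mu = 8. Corank 2; j^3 = q*(p + 2*q)^2 has shape L^2 M (L != M), so D-series; mu = 8 gives D_8.

Type D_{8}, Milnor number mu = 8.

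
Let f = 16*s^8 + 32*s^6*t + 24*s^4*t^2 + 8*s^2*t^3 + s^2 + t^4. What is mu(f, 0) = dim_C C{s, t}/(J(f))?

The Hessian of f at 0 is [[2, 0], [0, 0]] with rank 1, so corank 1. A Groebner basis of the Jacobian ideal J(f) in C{s,t} is {t^3, s}; counting standard monomials gives mu = 3. Corank 1: A-series; mu = 3 gives A_3.

3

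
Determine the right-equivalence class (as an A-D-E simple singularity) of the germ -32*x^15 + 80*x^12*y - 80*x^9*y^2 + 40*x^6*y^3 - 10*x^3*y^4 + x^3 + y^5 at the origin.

E8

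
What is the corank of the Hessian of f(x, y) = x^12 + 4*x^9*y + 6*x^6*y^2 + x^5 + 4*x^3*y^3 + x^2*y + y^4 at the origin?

Hessian at 0 has rank 0.

2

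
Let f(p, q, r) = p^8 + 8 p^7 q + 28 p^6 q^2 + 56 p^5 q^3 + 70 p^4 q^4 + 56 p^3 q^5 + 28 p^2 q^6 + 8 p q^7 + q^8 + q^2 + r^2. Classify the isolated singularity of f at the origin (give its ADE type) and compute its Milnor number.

The Hessian of f at 0 has rank 2. Corank 1: A-series; mu = 7 gives A_7.

Type A_{7}, Milnor number mu = 7.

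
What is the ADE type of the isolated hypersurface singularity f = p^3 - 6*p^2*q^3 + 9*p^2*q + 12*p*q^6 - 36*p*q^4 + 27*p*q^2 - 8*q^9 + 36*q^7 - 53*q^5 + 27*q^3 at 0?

E8

The Hessian of f at 0 is [[0, 0], [0, 0]] with rank 0, so corank 2. A Groebner basis of the Jacobian ideal J(f) in C{p,q} is {-p^2/4 + p*q^3 - 3*p*q/2 - 9*q^2/4, q^4, p^3 - 27*p*q^2 - 54*q^3, p^2*q + 6*p*q^2 + 9*q^3}; counting standard monomials gives mu = 8. Corank 2; j^3 = (p + 3*q)^3 is a perfect cube, so E-series; the 5-jet and mu = 8 give E_8.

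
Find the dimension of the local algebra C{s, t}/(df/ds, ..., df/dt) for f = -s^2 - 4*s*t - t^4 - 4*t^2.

The Hessian of f at 0 is [[-2, -4], [-4, -8]] with rank 1, so corank 1. A Groebner basis of the Jacobian ideal J(f) in C{s,t} is {t^3, s + 2*t}; counting standard monomials gives mu = 3. Corank 1: A-series; mu = 3 gives A_3.

3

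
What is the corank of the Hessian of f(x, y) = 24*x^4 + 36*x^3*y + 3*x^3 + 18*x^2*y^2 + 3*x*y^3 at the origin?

Hessian at 0 has rank 0.

2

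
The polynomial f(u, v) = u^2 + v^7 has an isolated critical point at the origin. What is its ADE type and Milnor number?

The Hessian of f at 0 has rank 1. Corank 1: A-series; mu = 6 gives A_6.

Type A_6, Milnor number mu = 6.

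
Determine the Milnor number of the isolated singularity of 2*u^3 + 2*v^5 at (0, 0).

8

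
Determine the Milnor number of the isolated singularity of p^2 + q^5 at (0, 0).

4

The Hessian of f at 0 has rank 1. Corank 1: A-series; mu = 4 gives A_4.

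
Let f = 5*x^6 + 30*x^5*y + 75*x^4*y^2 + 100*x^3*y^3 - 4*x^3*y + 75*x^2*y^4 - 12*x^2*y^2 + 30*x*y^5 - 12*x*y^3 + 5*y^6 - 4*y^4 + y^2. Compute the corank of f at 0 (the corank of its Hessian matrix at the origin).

1

The Hessian at 0 is [[0, 0], [0, 2]] of rank 1; hence corank 1.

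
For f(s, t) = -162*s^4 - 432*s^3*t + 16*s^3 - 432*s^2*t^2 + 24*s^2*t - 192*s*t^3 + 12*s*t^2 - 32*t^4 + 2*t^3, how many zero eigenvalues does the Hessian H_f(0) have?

Hessian at 0 has rank 0.

2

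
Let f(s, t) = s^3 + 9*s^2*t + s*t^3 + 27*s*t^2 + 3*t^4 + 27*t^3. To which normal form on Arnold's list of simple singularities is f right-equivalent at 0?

E_{7}

The Hessian of f at 0 is [[0, 0], [0, 0]] with rank 0, so corank 2. A Groebner basis of the Jacobian ideal J(f) in C{s,t} is {s^3 + 9*s^2*t + 162*s^2 + 972*s*t + 1458*t^2, -9*s^2 + s*t^2 - 54*s*t - 81*t^2, 3*s^2 + 18*s*t + t^3 + 27*t^2}; counting standard monomials gives mu = 7. Corank 2; j^3 = (s + 3*t)^3 is a perfect cube, so E-series; the 4-jet and mu = 7 give E_7.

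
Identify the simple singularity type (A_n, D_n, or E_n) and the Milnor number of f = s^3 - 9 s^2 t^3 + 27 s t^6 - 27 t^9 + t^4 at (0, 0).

Type E_{6}, Milnor number mu = 6.

The Hessian of f at 0 has rank 0. Corank 2; j^3 = s^3 is a perfect cube, so E-series; the 4-jet and mu = 6 give E_6.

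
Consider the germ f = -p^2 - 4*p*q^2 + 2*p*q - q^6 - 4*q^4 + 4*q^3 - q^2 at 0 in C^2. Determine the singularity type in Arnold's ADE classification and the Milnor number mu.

Type A_5, Milnor number mu = 5.

The Hessian of f at 0 has rank 1. Corank 1: A-series; mu = 5 gives A_5.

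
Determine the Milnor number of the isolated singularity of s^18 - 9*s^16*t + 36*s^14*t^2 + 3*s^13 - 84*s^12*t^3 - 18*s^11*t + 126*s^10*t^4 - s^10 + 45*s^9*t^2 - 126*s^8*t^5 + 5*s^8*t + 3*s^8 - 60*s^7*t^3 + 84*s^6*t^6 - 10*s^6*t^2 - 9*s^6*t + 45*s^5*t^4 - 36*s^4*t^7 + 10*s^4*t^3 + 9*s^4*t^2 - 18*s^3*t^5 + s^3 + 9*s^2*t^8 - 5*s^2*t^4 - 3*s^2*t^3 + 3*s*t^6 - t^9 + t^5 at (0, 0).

The Hessian of f at 0 has rank 0. Corank 2; j^3 = s^3 is a perfect cube, so E-series; the 5-jet and mu = 8 give E_8.

8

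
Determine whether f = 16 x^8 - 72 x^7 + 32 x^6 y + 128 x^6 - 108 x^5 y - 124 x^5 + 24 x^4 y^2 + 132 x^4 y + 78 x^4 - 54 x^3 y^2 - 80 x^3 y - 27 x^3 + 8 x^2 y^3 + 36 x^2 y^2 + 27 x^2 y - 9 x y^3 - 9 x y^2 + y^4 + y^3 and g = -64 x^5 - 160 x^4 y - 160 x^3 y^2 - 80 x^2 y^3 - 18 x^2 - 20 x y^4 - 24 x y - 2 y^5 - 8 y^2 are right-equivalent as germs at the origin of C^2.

The Hessian of f at 0 has rank 0. Corank 2; j^3 = -(3*x - y)^3 is a perfect cube, so E-series; the 4-jet and mu = 7 give E_7. The Hessian of g at 0 has rank 1. Corank 1: A-series; mu = 4 gives A_4. f is E_7 but g is A_4, hence not right-equivalent.

No.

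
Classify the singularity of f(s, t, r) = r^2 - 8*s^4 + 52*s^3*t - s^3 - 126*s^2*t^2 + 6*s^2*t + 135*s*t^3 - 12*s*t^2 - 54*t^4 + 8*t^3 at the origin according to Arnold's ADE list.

E_7

The Hessian of f at 0 has rank 1. Corank 2; j^3 = -(s - 2*t)^3 is a perfect cube, so E-series; the 4-jet and mu = 7 give E_7.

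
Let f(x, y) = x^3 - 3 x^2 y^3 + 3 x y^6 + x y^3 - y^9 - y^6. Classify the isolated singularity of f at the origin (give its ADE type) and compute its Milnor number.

Type E_{7}, Milnor number mu = 7.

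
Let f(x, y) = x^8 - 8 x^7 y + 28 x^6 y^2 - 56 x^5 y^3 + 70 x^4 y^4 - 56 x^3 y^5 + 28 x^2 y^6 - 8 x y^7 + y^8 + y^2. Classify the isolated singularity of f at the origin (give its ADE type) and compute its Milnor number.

Type A7, Milnor number mu = 7.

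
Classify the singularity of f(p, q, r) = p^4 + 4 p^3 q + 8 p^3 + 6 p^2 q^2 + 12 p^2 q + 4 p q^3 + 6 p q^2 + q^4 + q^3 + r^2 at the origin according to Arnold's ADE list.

E6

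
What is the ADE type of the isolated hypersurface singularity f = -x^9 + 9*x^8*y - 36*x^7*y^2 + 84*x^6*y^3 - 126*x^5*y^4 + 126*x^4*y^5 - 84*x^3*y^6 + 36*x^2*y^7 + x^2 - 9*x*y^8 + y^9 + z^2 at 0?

A_{8}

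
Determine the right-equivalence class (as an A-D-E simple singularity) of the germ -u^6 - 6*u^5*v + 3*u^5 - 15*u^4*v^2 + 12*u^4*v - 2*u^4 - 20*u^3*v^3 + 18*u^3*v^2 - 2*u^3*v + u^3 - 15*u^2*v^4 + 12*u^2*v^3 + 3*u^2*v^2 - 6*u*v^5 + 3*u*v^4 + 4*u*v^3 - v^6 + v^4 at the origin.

E_6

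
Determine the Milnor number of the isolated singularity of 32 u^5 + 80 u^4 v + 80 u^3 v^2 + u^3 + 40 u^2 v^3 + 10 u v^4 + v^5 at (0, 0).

8

The Hessian of f at 0 has rank 0. Corank 2; j^3 = u^3 is a perfect cube, so E-series; the 5-jet and mu = 8 give E_8.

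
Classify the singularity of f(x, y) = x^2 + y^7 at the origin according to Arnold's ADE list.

A6

The Hessian of f at 0 has rank 1. Corank 1: A-series; mu = 6 gives A_6.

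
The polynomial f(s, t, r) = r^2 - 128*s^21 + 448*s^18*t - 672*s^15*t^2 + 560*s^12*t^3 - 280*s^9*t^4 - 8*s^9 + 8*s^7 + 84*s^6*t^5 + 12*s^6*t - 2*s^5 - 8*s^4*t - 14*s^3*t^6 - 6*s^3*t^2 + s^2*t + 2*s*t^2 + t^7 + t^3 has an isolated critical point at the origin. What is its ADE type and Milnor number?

Type D_8, Milnor number mu = 8.

The Hessian of f at 0 has rank 1. Corank 2; j^3 = t*(s + t)^2 has shape L^2 M (L != M), so D-series; mu = 8 gives D_8.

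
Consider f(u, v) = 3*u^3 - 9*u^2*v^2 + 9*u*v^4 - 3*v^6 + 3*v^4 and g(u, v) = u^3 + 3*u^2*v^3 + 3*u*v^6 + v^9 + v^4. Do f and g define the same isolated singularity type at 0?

Yes.

The Hessian of f at 0 has rank 0. Corank 2; j^3 = 3*u^3 is a perfect cube, so E-series; the 4-jet and mu = 6 give E_6. The Hessian of g at 0 has rank 0. Corank 2; j^3 = u^3 is a perfect cube, so E-series; the 4-jet and mu = 6 give E_6. Both have type E_6, hence right-equivalent.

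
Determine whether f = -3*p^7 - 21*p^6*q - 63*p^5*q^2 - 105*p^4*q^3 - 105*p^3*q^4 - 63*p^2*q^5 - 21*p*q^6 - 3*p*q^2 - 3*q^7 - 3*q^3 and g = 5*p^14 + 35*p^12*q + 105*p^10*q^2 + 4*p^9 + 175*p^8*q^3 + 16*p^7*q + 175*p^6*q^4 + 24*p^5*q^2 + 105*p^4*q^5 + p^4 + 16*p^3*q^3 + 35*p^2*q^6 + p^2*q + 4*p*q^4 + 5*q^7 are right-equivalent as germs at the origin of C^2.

Yes.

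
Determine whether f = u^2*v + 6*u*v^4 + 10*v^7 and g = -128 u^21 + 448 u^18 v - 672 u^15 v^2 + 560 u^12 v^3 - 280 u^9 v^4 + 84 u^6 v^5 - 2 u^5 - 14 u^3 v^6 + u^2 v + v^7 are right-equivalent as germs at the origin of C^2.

Yes.

The Hessian of f at 0 has rank 0. Corank 2; j^3 = u^2*v has shape L^2 M (L != M), so D-series; mu = 8 gives D_8. The Hessian of g at 0 has rank 0. Corank 2; j^3 = u^2*v has shape L^2 M (L != M), so D-series; mu = 8 gives D_8. Both have type D_8, hence right-equivalent.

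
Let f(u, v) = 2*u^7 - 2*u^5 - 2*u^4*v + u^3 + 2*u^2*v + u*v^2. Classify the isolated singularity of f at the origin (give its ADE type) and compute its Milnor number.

Type D_{8}, Milnor number mu = 8.

The Hessian of f at 0 has rank 0. Corank 2; j^3 = u*(u + v)^2 has shape L^2 M (L != M), so D-series; mu = 8 gives D_8.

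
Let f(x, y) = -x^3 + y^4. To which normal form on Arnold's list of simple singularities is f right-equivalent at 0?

E_6

The Hessian of f at 0 is [[0, 0], [0, 0]] with rank 0, so corank 2. A Groebner basis of the Jacobian ideal J(f) in C{x,y} is {y^3, x^2}; counting standard monomials gives mu = 6. Corank 2; j^3 = -x^3 is a perfect cube, so E-series; the 4-jet and mu = 6 give E_6.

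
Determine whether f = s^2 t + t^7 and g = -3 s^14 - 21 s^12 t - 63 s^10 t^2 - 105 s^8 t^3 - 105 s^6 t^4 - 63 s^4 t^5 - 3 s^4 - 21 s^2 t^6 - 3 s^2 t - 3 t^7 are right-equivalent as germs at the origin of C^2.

The Hessian of f at 0 is [[0, 0], [0, 0]] with rank 0, so corank 2. A Groebner basis of the Jacobian ideal J(f) in C{s,t} is {s^2/7 + t^6, s^3, s*t}; counting standard monomials gives mu = 8. Corank 2; j^3 = s^2*t has shape L^2 M (L != M), so D-series; mu = 8 gives D_8. The Hessian of g at 0 is [[0, 0], [0, 0]] with rank 0, so corank 2. A Groebner basis of the Jacobian ideal J(g) in C{s,t} is {s^2/7 + t^6, s^3, s*t}; counting standard monomials gives mu = 8. Corank 2; j^3 = -3*s^2*t has shape L^2 M (L != M), so D-series; mu = 8 gives D_8. Both have type D_8, hence right-equivalent.

Yes.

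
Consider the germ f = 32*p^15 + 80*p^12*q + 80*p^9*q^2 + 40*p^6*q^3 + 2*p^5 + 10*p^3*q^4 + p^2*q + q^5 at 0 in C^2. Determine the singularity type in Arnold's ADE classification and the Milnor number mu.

Type D6, Milnor number mu = 6.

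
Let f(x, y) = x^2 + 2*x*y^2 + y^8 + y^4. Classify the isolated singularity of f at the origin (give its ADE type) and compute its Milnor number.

The Hessian of f at 0 has rank 1. Corank 1: A-series; mu = 7 gives A_7.

Type A_{7}, Milnor number mu = 7.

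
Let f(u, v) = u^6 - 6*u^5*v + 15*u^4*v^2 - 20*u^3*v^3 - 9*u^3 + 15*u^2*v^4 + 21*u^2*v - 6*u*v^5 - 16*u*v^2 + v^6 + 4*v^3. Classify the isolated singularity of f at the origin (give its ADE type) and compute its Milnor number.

The Hessian of f at 0 is [[0, 0], [0, 0]] with rank 0, so corank 2. A Groebner basis of the Jacobian ideal J(f) in C{u,v} is {243*u*v/2 + v^5 - 81*v^2, u*v^2 - 2*v^3/3, u^2 - 5*u*v/3 + 2*v^2/3}; counting standard monomials gives mu = 7. Corank 2; j^3 = -(u - v)*(3*u - 2*v)^2 has shape L^2 M (L != M), so D-series; mu = 7 gives D_7.

Type D7, Milnor number mu = 7.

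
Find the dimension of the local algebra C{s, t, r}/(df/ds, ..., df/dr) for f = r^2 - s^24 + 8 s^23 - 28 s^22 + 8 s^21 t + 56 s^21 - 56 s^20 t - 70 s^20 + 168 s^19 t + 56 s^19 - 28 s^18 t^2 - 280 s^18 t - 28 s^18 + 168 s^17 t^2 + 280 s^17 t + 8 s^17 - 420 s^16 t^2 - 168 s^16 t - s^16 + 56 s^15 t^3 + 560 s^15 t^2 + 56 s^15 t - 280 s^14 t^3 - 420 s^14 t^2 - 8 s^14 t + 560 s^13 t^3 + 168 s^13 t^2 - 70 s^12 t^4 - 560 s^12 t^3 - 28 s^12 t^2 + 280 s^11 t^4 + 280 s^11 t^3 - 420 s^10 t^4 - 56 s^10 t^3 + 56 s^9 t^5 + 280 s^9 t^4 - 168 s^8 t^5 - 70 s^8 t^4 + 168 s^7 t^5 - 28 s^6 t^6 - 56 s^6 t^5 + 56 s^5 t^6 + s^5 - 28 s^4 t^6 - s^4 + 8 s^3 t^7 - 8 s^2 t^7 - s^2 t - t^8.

9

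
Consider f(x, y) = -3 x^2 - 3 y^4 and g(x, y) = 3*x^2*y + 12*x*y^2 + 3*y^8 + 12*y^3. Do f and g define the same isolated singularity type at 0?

The Hessian of f at 0 is [[-6, 0], [0, 0]] with rank 1, so corank 1. A Groebner basis of the Jacobian ideal J(f) in C{x,y} is {y^3, x}; counting standard monomials gives mu = 3. Corank 1: A-series; mu = 3 gives A_3. The Hessian of g at 0 is [[0, 0], [0, 0]] with rank 0, so corank 2. A Groebner basis of the Jacobian ideal J(g) in C{x,y} is {x^2/8 + y^7 - y^2/2, x^3 + 8*y^3, x*y + 2*y^2}; counting standard monomials gives mu = 9. Corank 2; j^3 = 3*y*(x + 2*y)^2 has shape L^2 M (L != M), so D-series; mu = 9 gives D_9. f is A_3 but g is D_9, hence not right-equivalent.

No.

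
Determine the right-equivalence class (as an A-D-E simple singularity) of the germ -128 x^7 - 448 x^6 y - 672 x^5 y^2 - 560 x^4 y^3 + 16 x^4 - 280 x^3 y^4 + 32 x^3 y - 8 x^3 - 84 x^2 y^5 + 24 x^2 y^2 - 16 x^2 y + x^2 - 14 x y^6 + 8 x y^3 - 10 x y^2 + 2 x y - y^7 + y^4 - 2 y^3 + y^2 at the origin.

The Hessian of f at 0 is [[2, 2], [2, 2]] with rank 1, so corank 1. A Groebner basis of the Jacobian ideal J(f) in C{x,y} is {7*x*y/3 + 5*x/12 + y^4 - 2*y^3/3 + 23*y^2/12 + 5*y/12, x*y^2 + 2*x*y/3 + x/12 + 2*y^3/3 + 7*y^2/12 + y/12, x^2 + x*y - x/4 + y^2/4 - y/4}; counting standard monomials gives mu = 6. Corank 1: A-series; mu = 6 gives A_6.

A_6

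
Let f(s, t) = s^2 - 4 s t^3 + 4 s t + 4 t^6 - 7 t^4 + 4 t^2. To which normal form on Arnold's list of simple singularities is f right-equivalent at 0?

A_{3}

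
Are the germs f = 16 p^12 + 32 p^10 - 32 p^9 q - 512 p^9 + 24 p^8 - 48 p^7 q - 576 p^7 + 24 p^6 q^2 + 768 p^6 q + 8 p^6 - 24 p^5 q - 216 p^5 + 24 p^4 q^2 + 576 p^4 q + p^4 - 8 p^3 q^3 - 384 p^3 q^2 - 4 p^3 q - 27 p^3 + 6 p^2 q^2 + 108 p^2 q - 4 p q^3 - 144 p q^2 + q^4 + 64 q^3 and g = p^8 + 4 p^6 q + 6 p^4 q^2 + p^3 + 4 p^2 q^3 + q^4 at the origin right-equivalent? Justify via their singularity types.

Yes.

The Hessian of f at 0 has rank 0. Corank 2; j^3 = -(3*p - 4*q)^3 is a perfect cube, so E-series; the 4-jet and mu = 6 give E_6. The Hessian of g at 0 has rank 0. Corank 2; j^3 = p^3 is a perfect cube, so E-series; the 4-jet and mu = 6 give E_6. Both have type E_6, hence right-equivalent.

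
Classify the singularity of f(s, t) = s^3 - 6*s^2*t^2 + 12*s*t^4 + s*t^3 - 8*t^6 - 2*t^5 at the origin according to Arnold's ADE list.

E_7

The Hessian of f at 0 is [[0, 0], [0, 0]] with rank 0, so corank 2. A Groebner basis of the Jacobian ideal J(f) in C{s,t} is {-s^2/4 + t^4 - t^3/12, s^3, s^2*t + s^2/12 + t^3/36, -s^2/2 + s*t^2 - t^3/6}; counting standard monomials gives mu = 7. Corank 2; j^3 = s^3 is a perfect cube, so E-series; the 4-jet and mu = 7 give E_7.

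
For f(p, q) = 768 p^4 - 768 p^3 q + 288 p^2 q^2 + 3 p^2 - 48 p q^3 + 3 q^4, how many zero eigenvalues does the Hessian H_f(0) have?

The Hessian at 0 is [[6, 0], [0, 0]] of rank 1; hence corank 1.

1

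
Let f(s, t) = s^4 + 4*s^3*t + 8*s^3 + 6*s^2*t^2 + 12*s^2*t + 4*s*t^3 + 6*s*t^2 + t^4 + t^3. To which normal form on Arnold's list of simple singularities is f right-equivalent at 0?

The Hessian of f at 0 has rank 0. Corank 2; j^3 = (2*s + t)^3 is a perfect cube, so E-series; the 4-jet and mu = 6 give E_6.

E6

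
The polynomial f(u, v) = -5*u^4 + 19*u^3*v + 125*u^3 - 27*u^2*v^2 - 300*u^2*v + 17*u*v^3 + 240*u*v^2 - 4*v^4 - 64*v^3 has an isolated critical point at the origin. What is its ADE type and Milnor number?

Type E_7, Milnor number mu = 7.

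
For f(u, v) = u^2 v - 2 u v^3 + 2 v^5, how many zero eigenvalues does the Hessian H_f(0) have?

2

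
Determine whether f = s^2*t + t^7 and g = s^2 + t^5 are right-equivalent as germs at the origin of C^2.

No.

The Hessian of f at 0 is [[0, 0], [0, 0]] with rank 0, so corank 2. A Groebner basis of the Jacobian ideal J(f) in C{s,t} is {s^2/7 + t^6, s^3, s*t}; counting standard monomials gives mu = 8. Corank 2; j^3 = s^2*t has shape L^2 M (L != M), so D-series; mu = 8 gives D_8. The Hessian of g at 0 is [[2, 0], [0, 0]] with rank 1, so corank 1. A Groebner basis of the Jacobian ideal J(g) in C{s,t} is {t^4, s}; counting standard monomials gives mu = 4. Corank 1: A-series; mu = 4 gives A_4. f is D_8 but g is A_4, hence not right-equivalent.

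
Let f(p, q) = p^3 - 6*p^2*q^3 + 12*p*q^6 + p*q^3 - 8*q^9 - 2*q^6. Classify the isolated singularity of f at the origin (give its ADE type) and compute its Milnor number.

Type E7, Milnor number mu = 7.

The Hessian of f at 0 has rank 0. Corank 2; j^3 = p^3 is a perfect cube, so E-series; the 4-jet and mu = 7 give E_7.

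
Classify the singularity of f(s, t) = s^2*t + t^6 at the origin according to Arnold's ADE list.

D_7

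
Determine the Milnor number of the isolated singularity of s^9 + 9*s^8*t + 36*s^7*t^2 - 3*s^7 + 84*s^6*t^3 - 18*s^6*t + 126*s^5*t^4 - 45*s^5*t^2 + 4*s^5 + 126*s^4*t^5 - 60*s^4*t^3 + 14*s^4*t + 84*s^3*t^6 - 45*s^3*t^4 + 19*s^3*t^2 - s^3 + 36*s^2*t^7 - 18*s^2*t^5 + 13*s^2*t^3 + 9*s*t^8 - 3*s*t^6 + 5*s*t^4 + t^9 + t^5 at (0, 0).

8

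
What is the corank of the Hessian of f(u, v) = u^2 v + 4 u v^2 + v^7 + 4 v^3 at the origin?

Hessian at 0 has rank 0.

2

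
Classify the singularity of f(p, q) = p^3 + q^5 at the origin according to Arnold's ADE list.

The Hessian of f at 0 has rank 0. Corank 2; j^3 = p^3 is a perfect cube, so E-series; the 5-jet and mu = 8 give E_8.

E_{8}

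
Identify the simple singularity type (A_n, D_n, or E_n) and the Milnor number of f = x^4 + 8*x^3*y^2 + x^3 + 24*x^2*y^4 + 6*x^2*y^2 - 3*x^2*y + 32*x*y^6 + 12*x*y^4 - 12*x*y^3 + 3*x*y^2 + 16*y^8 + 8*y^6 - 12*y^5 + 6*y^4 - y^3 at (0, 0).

The Hessian of f at 0 has rank 0. Corank 2; j^3 = (x - y)^3 is a perfect cube, so E-series; the 4-jet and mu = 6 give E_6.

Type E_6, Milnor number mu = 6.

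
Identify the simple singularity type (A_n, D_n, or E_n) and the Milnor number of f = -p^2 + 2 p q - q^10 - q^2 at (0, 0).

Type A_{9}, Milnor number mu = 9.

The Hessian of f at 0 is [[-2, 2], [2, -2]] with rank 1, so corank 1. A Groebner basis of the Jacobian ideal J(f) in C{p,q} is {q^9, p - q}; counting standard monomials gives mu = 9. Corank 1: A-series; mu = 9 gives A_9.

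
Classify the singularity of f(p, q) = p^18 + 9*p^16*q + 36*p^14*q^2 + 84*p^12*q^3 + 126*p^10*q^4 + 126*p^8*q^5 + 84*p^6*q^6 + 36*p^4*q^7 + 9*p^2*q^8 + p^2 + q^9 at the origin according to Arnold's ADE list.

The Hessian of f at 0 is [[2, 0], [0, 0]] with rank 1, so corank 1. A Groebner basis of the Jacobian ideal J(f) in C{p,q} is {q^8, p}; counting standard monomials gives mu = 8. Corank 1: A-series; mu = 8 gives A_8.

A8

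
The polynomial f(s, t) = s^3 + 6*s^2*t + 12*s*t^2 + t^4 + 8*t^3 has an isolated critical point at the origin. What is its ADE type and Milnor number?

Type E6, Milnor number mu = 6.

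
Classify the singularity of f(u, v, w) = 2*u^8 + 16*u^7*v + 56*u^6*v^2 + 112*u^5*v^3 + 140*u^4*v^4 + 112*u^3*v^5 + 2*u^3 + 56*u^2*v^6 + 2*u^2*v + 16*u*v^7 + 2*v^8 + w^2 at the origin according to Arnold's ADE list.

D9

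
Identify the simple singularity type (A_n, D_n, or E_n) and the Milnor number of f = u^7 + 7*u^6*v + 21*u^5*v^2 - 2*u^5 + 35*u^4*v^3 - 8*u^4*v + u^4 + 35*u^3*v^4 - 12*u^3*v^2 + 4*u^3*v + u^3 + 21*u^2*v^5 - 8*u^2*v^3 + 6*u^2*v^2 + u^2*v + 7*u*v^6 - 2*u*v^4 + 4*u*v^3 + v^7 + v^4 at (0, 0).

The Hessian of f at 0 has rank 0. Corank 2; j^3 = u^2*(u + v) has shape L^2 M (L != M), so D-series; mu = 5 gives D_5.

Type D_{5}, Milnor number mu = 5.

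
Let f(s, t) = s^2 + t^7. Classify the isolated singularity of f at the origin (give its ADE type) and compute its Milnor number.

Type A6, Milnor number mu = 6.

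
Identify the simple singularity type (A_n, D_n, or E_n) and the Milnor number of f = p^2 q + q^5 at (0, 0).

Type D_6, Milnor number mu = 6.

The Hessian of f at 0 has rank 0. Corank 2; j^3 = p^2*q has shape L^2 M (L != M), so D-series; mu = 6 gives D_6.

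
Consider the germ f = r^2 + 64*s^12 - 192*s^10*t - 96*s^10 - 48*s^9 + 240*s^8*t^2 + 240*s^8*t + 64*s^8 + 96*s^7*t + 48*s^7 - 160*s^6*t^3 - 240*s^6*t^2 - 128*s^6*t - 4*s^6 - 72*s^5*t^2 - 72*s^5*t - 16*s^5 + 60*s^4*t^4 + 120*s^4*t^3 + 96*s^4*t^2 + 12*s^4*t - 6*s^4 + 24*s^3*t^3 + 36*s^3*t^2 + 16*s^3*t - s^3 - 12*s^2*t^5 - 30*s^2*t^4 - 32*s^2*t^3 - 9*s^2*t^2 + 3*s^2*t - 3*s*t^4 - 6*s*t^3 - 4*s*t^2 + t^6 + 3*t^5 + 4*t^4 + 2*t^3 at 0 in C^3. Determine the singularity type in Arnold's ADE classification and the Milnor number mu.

Type D_{4}, Milnor number mu = 4.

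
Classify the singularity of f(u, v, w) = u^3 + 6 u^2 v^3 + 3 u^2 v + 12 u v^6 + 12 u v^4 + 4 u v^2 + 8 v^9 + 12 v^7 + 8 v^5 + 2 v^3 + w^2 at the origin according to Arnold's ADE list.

D_{4}

The Hessian of f at 0 has rank 1. Corank 2; j^3 = (u + v)*(u^2 + 2*u*v + 2*v^2) splits into three distinct lines over C (the quadratic factor has nonzero discriminant), so D_4.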